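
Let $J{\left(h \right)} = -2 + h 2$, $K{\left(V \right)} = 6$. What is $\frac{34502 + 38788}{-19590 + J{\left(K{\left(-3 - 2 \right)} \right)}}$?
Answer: $- \frac{7329}{1958} \approx -3.7431$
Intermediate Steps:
$J{\left(h \right)} = -2 + 2 h$
$\frac{34502 + 38788}{-19590 + J{\left(K{\left(-3 - 2 \right)} \right)}} = \frac{34502 + 38788}{-19590 + \left(-2 + 2 \cdot 6\right)} = \frac{73290}{-19590 + \left(-2 + 12\right)} = \frac{73290}{-19590 + 10} = \frac{73290}{-19580} = 73290 \left(- \frac{1}{19580}\right) = - \frac{7329}{1958}$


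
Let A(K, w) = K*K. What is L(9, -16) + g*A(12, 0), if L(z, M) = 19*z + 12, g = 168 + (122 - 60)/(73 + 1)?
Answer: 906339/37 ≈ 24496.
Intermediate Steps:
A(K, w) = K²
g = 6247/37 (g = 168 + 62/74 = 168 + 62*(1/74) = 168 + 31/37 = 6247/37 ≈ 168.84)
L(z, M) = 12 + 19*z
L(9, -16) + g*A(12, 0) = (12 + 19*9) + (6247/37)*12² = (12 + 171) + (6247/37)*144 = 183 + 899568/37 = 906339/37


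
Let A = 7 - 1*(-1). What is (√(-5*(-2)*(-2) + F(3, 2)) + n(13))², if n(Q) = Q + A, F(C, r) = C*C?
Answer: (21 + I*√11)² ≈ 430.0 + 139.3*I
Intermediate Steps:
A = 8 (A = 7 + 1 = 8)
F(C, r) = C²
n(Q) = 8 + Q (n(Q) = Q + 8 = 8 + Q)
(√(-5*(-2)*(-2) + F(3, 2)) + n(13))² = (√(-5*(-2)*(-2) + 3²) + (8 + 13))² = (√(10*(-2) + 9) + 21)² = (√(-20 + 9) + 21)² = (√(-11) + 21)² = (I*√11 + 21)² = (21 + I*√11)²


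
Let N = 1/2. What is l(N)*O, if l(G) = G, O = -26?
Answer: -13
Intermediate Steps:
N = ½ ≈ 0.50000
l(N)*O = (½)*(-26) = -13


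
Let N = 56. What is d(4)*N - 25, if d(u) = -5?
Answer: -305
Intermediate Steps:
d(4)*N - 25 = -5*56 - 25 = -280 - 25 = -305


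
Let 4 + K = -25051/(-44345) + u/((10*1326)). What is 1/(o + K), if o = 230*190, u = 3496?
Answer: 29400735/1284718876879 ≈ 2.2885e-5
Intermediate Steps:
o = 43700
K = -93242621/29400735 (K = -4 + (-25051/(-44345) + 3496/((10*1326))) = -4 + (-25051*(-1/44345) + 3496/13260) = -4 + (25051/44345 + 3496*(1/13260)) = -4 + (25051/44345 + 874/3315) = -4 + 24360319/29400735 = -93242621/29400735 ≈ -3.1714)
1/(o + K) = 1/(43700 - 93242621/29400735) = 1/(1284718876879/29400735) = 29400735/1284718876879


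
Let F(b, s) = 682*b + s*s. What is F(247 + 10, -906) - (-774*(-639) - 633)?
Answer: 502157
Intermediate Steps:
F(b, s) = s² + 682*b (F(b, s) = 682*b + s² = s² + 682*b)
F(247 + 10, -906) - (-774*(-639) - 633) = ((-906)² + 682*(247 + 10)) - (-774*(-639) - 633) = (820836 + 682*257) - (494586 - 633) = (820836 + 175274) - 1*493953 = 996110 - 493953 = 502157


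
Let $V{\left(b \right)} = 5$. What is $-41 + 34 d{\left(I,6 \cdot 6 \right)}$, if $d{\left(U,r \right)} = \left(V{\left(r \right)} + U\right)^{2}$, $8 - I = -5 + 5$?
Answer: $5705$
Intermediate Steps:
$I = 8$ ($I = 8 - \left(-5 + 5\right) = 8 - 0 = 8 + 0 = 8$)
$d{\left(U,r \right)} = \left(5 + U\right)^{2}$
$-41 + 34 d{\left(I,6 \cdot 6 \right)} = -41 + 34 \left(5 + 8\right)^{2} = -41 + 34 \cdot 13^{2} = -41 + 34 \cdot 169 = -41 + 5746 = 5705$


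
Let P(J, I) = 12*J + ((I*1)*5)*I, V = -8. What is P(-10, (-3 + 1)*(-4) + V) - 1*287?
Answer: -407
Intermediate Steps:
P(J, I) = 5*I² + 12*J (P(J, I) = 12*J + (I*5)*I = 12*J + (5*I)*I = 12*J + 5*I² = 5*I² + 12*J)
P(-10, (-3 + 1)*(-4) + V) - 1*287 = (5*((-3 + 1)*(-4) - 8)² + 12*(-10)) - 1*287 = (5*(-2*(-4) - 8)² - 120) - 287 = (5*(8 - 8)² - 120) - 287 = (5*0² - 120) - 287 = (5*0 - 120) - 287 = (0 - 120) - 287 = -120 - 287 = -407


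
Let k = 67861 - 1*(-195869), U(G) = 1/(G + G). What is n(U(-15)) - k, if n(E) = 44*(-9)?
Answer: -264126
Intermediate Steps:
U(G) = 1/(2*G)
n(E) = -396
k = 263730 (k = 67861 + 195869 = 263730)
n(U(-15)) - k = -396 - 1*263730 = -396 - 263730 = -264126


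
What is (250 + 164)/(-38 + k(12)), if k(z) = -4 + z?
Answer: -69/5 ≈ -13.800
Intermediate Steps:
(250 + 164)/(-38 + k(12)) = (250 + 164)/(-38 + (-4 + 12)) = 414/(-38 + 8) = 414/(-30) = 414*(-1/30) = -69/5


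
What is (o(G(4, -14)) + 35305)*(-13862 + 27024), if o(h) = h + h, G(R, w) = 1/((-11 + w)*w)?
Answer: 81319784912/175 ≈ 4.6468e+8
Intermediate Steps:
G(R, w) = 1/(w*(-11 + w))
o(h) = 2*h
(o(G(4, -14)) + 35305)*(-13862 + 27024) = (2*(1/((-14)*(-11 - 14))) + 35305)*(-13862 + 27024) = (2*(-1/14/(-25)) + 35305)*13162 = (2*(-1/14*(-1/25)) + 35305)*13162 = (2*(1/350) + 35305)*13162 = (1/175 + 35305)*13162 = (6178376/175)*13162 = 81319784912/175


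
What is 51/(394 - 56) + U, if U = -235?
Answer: -79379/338 ≈ -234.85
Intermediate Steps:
51/(394 - 56) + U = 51/(394 - 56) - 235 = 51/338 - 235 = -79379/338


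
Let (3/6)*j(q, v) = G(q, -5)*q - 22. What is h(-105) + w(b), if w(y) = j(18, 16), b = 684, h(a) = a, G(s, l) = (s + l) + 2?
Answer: 391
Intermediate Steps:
G(s, l) = 2 + l + s (G(s, l) = (l + s) + 2 = 2 + l + s)
j(q, v) = -44 + 2*q*(-3 + q) (j(q, v) = 2*((2 - 5 + q)*q - 22) = 2*((-3 + q)*q - 22) = 2*(q*(-3 + q) - 22) = 2*(-22 + q*(-3 + q)) = -44 + 2*q*(-3 + q))
w(y) = 496 (w(y) = -44 + 2*18*(-3 + 18) = -44 + 2*18*15 = -44 + 540 = 496)
h(-105) + w(b) = -105 + 496 = 391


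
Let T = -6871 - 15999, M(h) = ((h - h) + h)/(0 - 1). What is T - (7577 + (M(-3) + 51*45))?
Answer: -32745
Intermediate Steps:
M(h) = -h (M(h) = (0 + h)/(-1) = h*(-1) = -h)
T = -22870
T - (7577 + (M(-3) + 51*45)) = -22870 - (7577 + (-1*(-3) + 51*45)) = -22870 - (7577 + (3 + 2295)) = -22870 - (7577 + 2298) = -22870 - 1*9875 = -22870 - 9875 = -32745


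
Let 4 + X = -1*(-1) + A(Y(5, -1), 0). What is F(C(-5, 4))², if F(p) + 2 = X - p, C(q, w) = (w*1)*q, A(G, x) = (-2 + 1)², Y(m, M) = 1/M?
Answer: 256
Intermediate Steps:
A(G, x) = 1 (A(G, x) = (-1)² = 1)
X = -2 (X = -4 + (-1*(-1) + 1) = -4 + (1 + 1) = -4 + 2 = -2)
C(q, w) = q*w (C(q, w) = w*q = q*w)
F(p) = -4 - p (F(p) = -2 + (-2 - p) = -4 - p)
F(C(-5, 4))² = (-4 - (-5)*4)² = (-4 - 1*(-20))² = (-4 + 20)² = 16² = 256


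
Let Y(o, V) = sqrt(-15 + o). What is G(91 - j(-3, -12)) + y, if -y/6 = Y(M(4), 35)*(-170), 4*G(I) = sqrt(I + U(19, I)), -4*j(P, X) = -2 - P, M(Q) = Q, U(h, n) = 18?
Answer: sqrt(437)/8 + 1020*I*sqrt(11) ≈ 2.6131 + 3383.0*I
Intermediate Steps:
j(P, X) = 1/2 + P/4 (j(P, X) = -(-2 - P)/4 = 1/2 + P/4)
G(I) = sqrt(18 + I)/4 (G(I) = sqrt(I + 18)/4 = sqrt(18 + I)/4)
y = 1020*I*sqrt(11) (y = -6*sqrt(-15 + 4)*(-170) = -6*sqrt(-11)*(-170) = -6*I*sqrt(11)*(-170) = -(-1020)*I*sqrt(11) = 1020*I*sqrt(11) ≈ 3383.0*I)
G(91 - j(-3, -12)) + y = sqrt(18 + (91 - (1/2 + (1/4)*(-3))))/4 + 1020*I*sqrt(11) = sqrt(18 + (91 - (1/2 - 3/4)))/4 + 1020*I*sqrt(11) = sqrt(18 + (91 - 1*(-1/4)))/4 + 1020*I*sqrt(11) = sqrt(18 + (91 + 1/4))/4 + 1020*I*sqrt(11) = sqrt(18 + 365/4)/4 + 1020*I*sqrt(11) = sqrt(437/4)/4 + 1020*I*sqrt(11) = (sqrt(437)/2)/4 + 1020*I*sqrt(11) = sqrt(437)/8 + 1020*I*sqrt(11)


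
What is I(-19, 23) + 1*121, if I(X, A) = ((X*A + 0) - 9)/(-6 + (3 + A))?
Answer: 987/10 ≈ 98.700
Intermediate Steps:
I(X, A) = (-9 + A*X)/(-3 + A) (I(X, A) = ((A*X + 0) - 9)/(-3 + A) = (A*X - 9)/(-3 + A) = (-9 + A*X)/(-3 + A))
I(-19, 23) + 1*121 = (-9 + 23*(-19))/(-3 + 23) + 1*121 = (-9 - 437)/20 + 121 = (1/20)*(-446) + 121 = -223/10 + 121 = 987/10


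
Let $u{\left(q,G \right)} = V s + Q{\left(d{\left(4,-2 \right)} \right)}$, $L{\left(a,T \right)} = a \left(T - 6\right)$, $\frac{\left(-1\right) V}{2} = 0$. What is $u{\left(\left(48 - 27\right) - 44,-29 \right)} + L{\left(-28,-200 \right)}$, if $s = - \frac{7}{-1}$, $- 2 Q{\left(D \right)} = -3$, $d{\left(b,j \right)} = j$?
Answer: $\frac{11539}{2} \approx 5769.5$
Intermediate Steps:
$V = 0$ ($V = \left(-2\right) 0 = 0$)
$Q{\left(D \right)} = \frac{3}{2}$ ($Q{\left(D \right)} = \left(- \frac{1}{2}\right) \left(-3\right) = \frac{3}{2}$)
$L{\left(a,T \right)} = a \left(-6 + T\right)$
$s = 7$ ($s = \left(-7\right) \left(-1\right) = 7$)
$u{\left(q,G \right)} = \frac{3}{2}$ ($u{\left(q,G \right)} = 0 \cdot 7 + \frac{3}{2} = 0 + \frac{3}{2} = \frac{3}{2}$)
$u{\left(\left(48 - 27\right) - 44,-29 \right)} + L{\left(-28,-200 \right)} = \frac{3}{2} - 28 \left(-6 - 200\right) = \frac{3}{2} - -5768 = \frac{3}{2} + 5768 = \frac{11539}{2}$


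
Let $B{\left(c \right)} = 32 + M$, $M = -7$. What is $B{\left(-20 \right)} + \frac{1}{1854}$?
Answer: $\frac{46351}{1854} \approx 25.001$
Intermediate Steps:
$B{\left(c \right)} = 25$ ($B{\left(c \right)} = 32 - 7 = 25$)
$B{\left(-20 \right)} + \frac{1}{1854} = 25 + \frac{1}{1854} = \frac{46351}{1854}$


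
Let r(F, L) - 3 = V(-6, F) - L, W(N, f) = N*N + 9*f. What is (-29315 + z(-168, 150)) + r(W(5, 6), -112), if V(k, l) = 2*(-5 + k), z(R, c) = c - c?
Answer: -29222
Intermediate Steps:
z(R, c) = 0
V(k, l) = -10 + 2*k
W(N, f) = N² + 9*f
r(F, L) = -19 - L (r(F, L) = 3 + ((-10 + 2*(-6)) - L) = 3 + ((-10 - 12) - L) = 3 + (-22 - L) = -19 - L)
(-29315 + z(-168, 150)) + r(W(5, 6), -112) = (-29315 + 0) + (-19 - 1*(-112)) = -29315 + (-19 + 112) = -29315 + 93 = -29222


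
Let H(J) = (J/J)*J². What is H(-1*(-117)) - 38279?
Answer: -24590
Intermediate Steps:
H(J) = J² (H(J) = 1*J² = J²)
H(-1*(-117)) - 38279 = (-1*(-117))² - 38279 = 117² - 38279 = 13689 - 38279 = -24590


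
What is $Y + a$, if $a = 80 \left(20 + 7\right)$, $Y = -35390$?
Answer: $-33230$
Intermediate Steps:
$a = 2160$ ($a = 80 \cdot 27 = 2160$)
$Y + a = -35390 + 2160 = -33230$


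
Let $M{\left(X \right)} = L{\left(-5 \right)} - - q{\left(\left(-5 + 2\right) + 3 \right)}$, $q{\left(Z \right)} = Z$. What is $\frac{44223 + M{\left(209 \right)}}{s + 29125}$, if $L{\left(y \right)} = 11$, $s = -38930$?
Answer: $- \frac{44234}{9805} \approx -4.5114$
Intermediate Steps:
$M{\left(X \right)} = 11$ ($M{\left(X \right)} = 11 - - (\left(-5 + 2\right) + 3) = 11 - - (-3 + 3) = 11 - \left(-1\right) 0 = 11 - 0 = 11 + 0 = 11$)
$\frac{44223 + M{\left(209 \right)}}{s + 29125} = \frac{44223 + 11}{-38930 + 29125} = \frac{44234}{-9805} = 44234 \left(- \frac{1}{9805}\right) = - \frac{44234}{9805}$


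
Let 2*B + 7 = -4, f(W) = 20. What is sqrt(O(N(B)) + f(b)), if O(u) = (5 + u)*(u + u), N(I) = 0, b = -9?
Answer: 2*sqrt(5) ≈ 4.4721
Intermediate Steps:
B = -11/2 (B = -7/2 + (1/2)*(-4) = -7/2 - 2 = -11/2 ≈ -5.5000)
O(u) = 2*u*(5 + u) (O(u) = (5 + u)*(2*u) = 2*u*(5 + u))
sqrt(O(N(B)) + f(b)) = sqrt(2*0*(5 + 0) + 20) = sqrt(2*0*5 + 20) = sqrt(0 + 20) = sqrt(20) = 2*sqrt(5)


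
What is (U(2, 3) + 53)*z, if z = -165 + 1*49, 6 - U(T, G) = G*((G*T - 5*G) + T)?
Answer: -9280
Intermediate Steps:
U(T, G) = 6 - G*(T - 5*G + G*T) (U(T, G) = 6 - G*((G*T - 5*G) + T) = 6 - G*((-5*G + G*T) + T) = 6 - G*(T - 5*G + G*T))
z = -116 (z = -165 + 49 = -116)
(U(2, 3) + 53)*z = ((6 + 5*3² - 1*3*2 - 1*2*3²) + 53)*(-116) = ((6 + 5*9 - 6 - 1*2*9) + 53)*(-116) = ((6 + 45 - 6 - 18) + 53)*(-116) = (27 + 53)*(-116) = 80*(-116) = -9280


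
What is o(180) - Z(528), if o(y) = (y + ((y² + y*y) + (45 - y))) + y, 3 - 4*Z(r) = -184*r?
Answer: 162945/4 ≈ 40736.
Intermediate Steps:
Z(r) = ¾ + 46*r (Z(r) = ¾ - (-46)*r = ¾ + 46*r)
o(y) = 45 + y + 2*y² (o(y) = (y + ((y² + y²) + (45 - y))) + y = (y + (2*y² + (45 - y))) + y = (y + (45 - y + 2*y²)) + y = (45 + 2*y²) + y = 45 + y + 2*y²)
o(180) - Z(528) = (45 + 180 + 2*180²) - (¾ + 46*528) = (45 + 180 + 2*32400) - (¾ + 24288) = (45 + 180 + 64800) - 1*97155/4 = 65025 - 97155/4 = 162945/4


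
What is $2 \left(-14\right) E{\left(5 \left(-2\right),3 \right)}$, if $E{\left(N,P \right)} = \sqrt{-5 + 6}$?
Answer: $-28$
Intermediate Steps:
$E{\left(N,P \right)} = 1$ ($E{\left(N,P \right)} = \sqrt{1} = 1$)
$2 \left(-14\right) E{\left(5 \left(-2\right),3 \right)} = 2 \left(-14\right) 1 = \left(-28\right) 1 = -28$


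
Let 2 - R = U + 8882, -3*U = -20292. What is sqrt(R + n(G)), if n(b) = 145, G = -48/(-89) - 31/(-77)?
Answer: I*sqrt(15499) ≈ 124.49*I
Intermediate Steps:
U = 6764 (U = -1/3*(-20292) = 6764)
R = -15644 (R = 2 - (6764 + 8882) = 2 - 1*15646 = 2 - 15646 = -15644)
G = 6455/6853 (G = -48*(-1/89) - 31*(-1/77) = 48/89 + 31/77 = 6455/6853 ≈ 0.94192)
sqrt(R + n(G)) = sqrt(-15644 + 145) = sqrt(-15499) = I*sqrt(15499)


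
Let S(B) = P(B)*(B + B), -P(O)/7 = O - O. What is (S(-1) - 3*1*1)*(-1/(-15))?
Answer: -⅕ ≈ -0.20000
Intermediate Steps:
P(O) = 0 (P(O) = -7*(O - O) = -7*0 = 0)
S(B) = 0 (S(B) = 0*(B + B) = 0*(2*B) = 0)
(S(-1) - 3*1*1)*(-1/(-15)) = (0 - 3*1*1)*(-1/(-15)) = (0 - 3*1)*(-1*(-1/15)) = (0 - 3)*(1/15) = -3*1/15 = -⅕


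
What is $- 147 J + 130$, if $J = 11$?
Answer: $-1487$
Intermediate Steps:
$- 147 J + 130 = \left(-147\right) 11 + 130 = -1617 + 130 = -1487$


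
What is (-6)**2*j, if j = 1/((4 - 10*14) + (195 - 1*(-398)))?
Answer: 36/457 ≈ 0.078775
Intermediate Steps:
j = 1/457 (j = 1/((4 - 140) + (195 + 398)) = 1/(-136 + 593) = 1/457 ≈ 0.0021882)
(-6)**2*j = (-6)**2*(1/457) = 36*(1/457) = 36/457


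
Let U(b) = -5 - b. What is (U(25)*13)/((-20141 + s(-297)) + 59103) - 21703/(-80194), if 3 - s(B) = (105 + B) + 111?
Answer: 408069839/1565627462 ≈ 0.26064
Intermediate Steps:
s(B) = -213 - B (s(B) = 3 - ((105 + B) + 111) = 3 - (216 + B) = 3 + (-216 - B) = -213 - B)
(U(25)*13)/((-20141 + s(-297)) + 59103) - 21703/(-80194) = ((-5 - 1*25)*13)/((-20141 + (-213 - 1*(-297))) + 59103) - 21703/(-80194) = ((-5 - 25)*13)/((-20141 + (-213 + 297)) + 59103) - 21703*(-1/80194) = (-30*13)/((-20141 + 84) + 59103) + 21703/80194 = -390/(-20057 + 59103) + 21703/80194 = -390/39046 + 21703/80194 = -390*1/39046 + 21703/80194 = -195/19523 + 21703/80194 = 408069839/1565627462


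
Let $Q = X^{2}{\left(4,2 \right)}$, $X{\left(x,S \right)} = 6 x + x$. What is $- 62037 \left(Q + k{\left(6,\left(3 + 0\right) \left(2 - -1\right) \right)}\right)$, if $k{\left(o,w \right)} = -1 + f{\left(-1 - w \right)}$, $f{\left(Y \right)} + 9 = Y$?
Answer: $-47396268$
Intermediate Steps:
$f{\left(Y \right)} = -9 + Y$
$X{\left(x,S \right)} = 7 x$
$Q = 784$ ($Q = \left(7 \cdot 4\right)^{2} = 28^{2} = 784$)
$k{\left(o,w \right)} = -11 - w$ ($k{\left(o,w \right)} = -1 - \left(10 + w\right) = -11 - w$)
$- 62037 \left(Q + k{\left(6,\left(3 + 0\right) \left(2 - -1\right) \right)}\right) = - 62037 \left(784 - \left(11 + \left(3 + 0\right) \left(2 - -1\right)\right)\right) = - 62037 \left(784 - \left(11 + 3 \left(2 + 1\right)\right)\right) = - 62037 \left(784 - \left(11 + 3 \cdot 3\right)\right) = - 62037 \left(784 - 20\right) = \left(-62037\right) 764 = -47396268$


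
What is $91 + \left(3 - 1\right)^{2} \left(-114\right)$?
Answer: $-365$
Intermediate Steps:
$91 + \left(3 - 1\right)^{2} \left(-114\right) = 91 + 2^{2} \left(-114\right) = 91 + 4 \left(-114\right) = 91 - 456 = -365$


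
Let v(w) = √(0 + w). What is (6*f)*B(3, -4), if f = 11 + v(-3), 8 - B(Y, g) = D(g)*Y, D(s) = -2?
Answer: 924 + 84*I*√3 ≈ 924.0 + 145.49*I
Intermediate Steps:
v(w) = √w
B(Y, g) = 8 + 2*Y (B(Y, g) = 8 - (-2)*Y = 8 + 2*Y)
f = 11 + I*√3 (f = 11 + √(-3) = 11 + I*√3 ≈ 11.0 + 1.732*I)
(6*f)*B(3, -4) = (6*(11 + I*√3))*(8 + 2*3) = (66 + 6*I*√3)*(8 + 6) = (66 + 6*I*√3)*14 = 924 + 84*I*√3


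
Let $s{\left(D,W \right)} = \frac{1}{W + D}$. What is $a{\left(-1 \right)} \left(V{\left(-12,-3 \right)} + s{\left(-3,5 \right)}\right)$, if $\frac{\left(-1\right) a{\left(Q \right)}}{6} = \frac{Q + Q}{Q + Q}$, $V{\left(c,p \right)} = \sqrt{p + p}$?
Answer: $-3 - 6 i \sqrt{6} \approx -3.0 - 14.697 i$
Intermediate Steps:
$V{\left(c,p \right)} = \sqrt{2} \sqrt{p}$ ($V{\left(c,p \right)} = \sqrt{2 p} = \sqrt{2} \sqrt{p}$)
$a{\left(Q \right)} = -6$ ($a{\left(Q \right)} = - 6 \frac{Q + Q}{Q + Q} = - 6 \frac{2 Q}{2 Q} = - 6 \cdot 2 Q \frac{1}{2 Q} = \left(-6\right) 1 = -6$)
$s{\left(D,W \right)} = \frac{1}{D + W}$
$a{\left(-1 \right)} \left(V{\left(-12,-3 \right)} + s{\left(-3,5 \right)}\right) = - 6 \left(\sqrt{2} \sqrt{-3} + \frac{1}{-3 + 5}\right) = - 6 \left(\sqrt{2} i \sqrt{3} + \frac{1}{2}\right) = - 6 \left(i \sqrt{6} + \frac{1}{2}\right) = - 6 \left(\frac{1}{2} + i \sqrt{6}\right) = -3 - 6 i \sqrt{6}$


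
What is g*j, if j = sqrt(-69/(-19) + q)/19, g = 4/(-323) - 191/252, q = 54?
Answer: -62701*sqrt(20805)/29383956 ≈ -0.30779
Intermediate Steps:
g = -62701/81396 (g = 4*(-1/323) - 191*1/252 = -4/323 - 191/252 = -62701/81396 ≈ -0.77032)
j = sqrt(20805)/361 (j = sqrt(-69/(-19) + 54)/19 = sqrt(-69*(-1/19) + 54)*(1/19) = sqrt(69/19 + 54)*(1/19) = sqrt(1095/19)*(1/19) = (sqrt(20805)/19)*(1/19) = sqrt(20805)/361 ≈ 0.39956)
g*j = -62701*sqrt(20805)/29383956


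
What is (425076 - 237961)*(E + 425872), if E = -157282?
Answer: 50257217850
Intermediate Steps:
(425076 - 237961)*(E + 425872) = (425076 - 237961)*(-157282 + 425872) = 187115*268590 = 50257217850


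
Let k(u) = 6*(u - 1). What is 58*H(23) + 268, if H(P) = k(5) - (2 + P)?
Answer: 210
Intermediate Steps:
k(u) = -6 + 6*u (k(u) = 6*(-1 + u) = -6 + 6*u)
H(P) = 22 - P (H(P) = (-6 + 6*5) - (2 + P) = (-6 + 30) + (-2 - P) = 24 + (-2 - P) = 22 - P)
58*H(23) + 268 = 58*(22 - 1*23) + 268 = 58*(22 - 23) + 268 = 58*(-1) + 268 = -58 + 268 = 210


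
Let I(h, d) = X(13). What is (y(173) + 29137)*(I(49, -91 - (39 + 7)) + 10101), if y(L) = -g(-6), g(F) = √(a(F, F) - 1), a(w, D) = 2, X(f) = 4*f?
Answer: 295817808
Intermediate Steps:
g(F) = 1 (g(F) = √(2 - 1) = √1 = 1)
I(h, d) = 52 (I(h, d) = 4*13 = 52)
y(L) = -1 (y(L) = -1*1 = -1)
(y(173) + 29137)*(I(49, -91 - (39 + 7)) + 10101) = (-1 + 29137)*(52 + 10101) = 29136*10153 = 295817808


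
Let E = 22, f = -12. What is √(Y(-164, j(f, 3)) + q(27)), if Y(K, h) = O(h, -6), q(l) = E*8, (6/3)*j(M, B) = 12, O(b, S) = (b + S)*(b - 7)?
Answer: 4*√11 ≈ 13.266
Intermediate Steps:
O(b, S) = (-7 + b)*(S + b) (O(b, S) = (S + b)*(-7 + b) = (-7 + b)*(S + b))
j(M, B) = 6 (j(M, B) = (½)*12 = 6)
q(l) = 176 (q(l) = 22*8 = 176)
Y(K, h) = 42 + h² - 13*h (Y(K, h) = h² - 7*(-6) - 7*h - 6*h = h² + 42 - 7*h - 6*h = 42 + h² - 13*h)
√(Y(-164, j(f, 3)) + q(27)) = √((42 + 6² - 13*6) + 176) = √((42 + 36 - 78) + 176) = √(0 + 176) = √176 = 4*√11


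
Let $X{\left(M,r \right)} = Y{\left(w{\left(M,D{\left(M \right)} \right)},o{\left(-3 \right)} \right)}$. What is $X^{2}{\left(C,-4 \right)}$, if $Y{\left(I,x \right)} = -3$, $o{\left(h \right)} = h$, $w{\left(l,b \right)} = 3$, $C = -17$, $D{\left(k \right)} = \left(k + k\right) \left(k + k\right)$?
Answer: $9$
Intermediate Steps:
$D{\left(k \right)} = 4 k^{2}$ ($D{\left(k \right)} = 2 k 2 k = 4 k^{2}$)
$X{\left(M,r \right)} = -3$
$X^{2}{\left(C,-4 \right)} = \left(-3\right)^{2} = 9$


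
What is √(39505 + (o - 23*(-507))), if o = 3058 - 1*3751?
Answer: √50473 ≈ 224.66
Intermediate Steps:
o = -693 (o = 3058 - 3751 = -693)
√(39505 + (o - 23*(-507))) = √(39505 + (-693 - 23*(-507))) = √(39505 + (-693 - 1*(-11661))) = √(39505 + (-693 + 11661)) = √(39505 + 10968) = √50473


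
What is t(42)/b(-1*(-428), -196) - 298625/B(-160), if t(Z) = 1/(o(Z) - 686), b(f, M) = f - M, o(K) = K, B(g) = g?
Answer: 750026549/401856 ≈ 1866.4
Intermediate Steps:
t(Z) = 1/(-686 + Z) (t(Z) = 1/(Z - 686) = 1/(-686 + Z))
t(42)/b(-1*(-428), -196) - 298625/B(-160) = 1/((-686 + 42)*(-1*(-428) - 1*(-196))) - 298625/(-160) = 1/((-644)*(428 + 196)) - 298625*(-1/160) = -1/644/624 + 59725/32 = -1/644*1/624 + 59725/32 = -1/401856 + 59725/32 = 750026549/401856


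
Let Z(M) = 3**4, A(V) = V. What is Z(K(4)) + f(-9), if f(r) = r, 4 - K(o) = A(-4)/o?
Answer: 72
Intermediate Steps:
K(o) = 4 + 4/o (K(o) = 4 - (-4)/o = 4 + 4/o)
Z(M) = 81
Z(K(4)) + f(-9) = 81 - 9 = 72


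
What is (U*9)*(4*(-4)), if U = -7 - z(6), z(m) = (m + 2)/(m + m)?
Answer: 1104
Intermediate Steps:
z(m) = (2 + m)/(2*m) (z(m) = (2 + m)/((2*m)) = (2 + m)*(1/(2*m)) = (2 + m)/(2*m))
U = -23/3 (U = -7 - (2 + 6)/(2*6) = -7 - 8/(2*6) = -7 - 1*2/3 = -7 - 2/3 = -23/3 ≈ -7.6667)
(U*9)*(4*(-4)) = (-23/3*9)*(4*(-4)) = -69*(-16) = 1104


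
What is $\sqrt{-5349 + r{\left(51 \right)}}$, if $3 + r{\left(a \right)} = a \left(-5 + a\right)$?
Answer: $3 i \sqrt{334} \approx 54.827 i$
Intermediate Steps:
$r{\left(a \right)} = -3 + a \left(-5 + a\right)$
$\sqrt{-5349 + r{\left(51 \right)}} = \sqrt{-5349 - \left(258 - 2601\right)} = \sqrt{-5349 - -2343} = \sqrt{-5349 + 2343} = \sqrt{-3006} = 3 i \sqrt{334}$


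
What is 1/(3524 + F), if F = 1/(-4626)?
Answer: 4626/16302023 ≈ 0.00028377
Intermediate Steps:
F = -1/4626 ≈ -0.00021617
1/(3524 + F) = 1/(3524 - 1/4626) = 1/(16302023/4626) = 4626/16302023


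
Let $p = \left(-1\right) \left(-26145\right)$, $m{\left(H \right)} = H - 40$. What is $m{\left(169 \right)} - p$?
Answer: $-26016$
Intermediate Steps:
$m{\left(H \right)} = -40 + H$ ($m{\left(H \right)} = H - 40 = -40 + H$)
$p = 26145$
$m{\left(169 \right)} - p = \left(-40 + 169\right) - 26145 = 129 - 26145 = -26016$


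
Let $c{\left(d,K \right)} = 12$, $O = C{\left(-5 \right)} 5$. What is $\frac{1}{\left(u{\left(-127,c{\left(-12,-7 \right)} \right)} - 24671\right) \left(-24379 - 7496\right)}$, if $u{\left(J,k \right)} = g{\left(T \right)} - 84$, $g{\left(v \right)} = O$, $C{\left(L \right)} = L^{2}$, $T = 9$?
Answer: $\frac{1}{785081250} \approx 1.2738 \cdot 10^{-9}$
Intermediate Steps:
$O = 125$ ($O = \left(-5\right)^{2} \cdot 5 = 25 \cdot 5 = 125$)
$g{\left(v \right)} = 125$
$u{\left(J,k \right)} = 41$ ($u{\left(J,k \right)} = 125 - 84 = 41$)
$\frac{1}{\left(u{\left(-127,c{\left(-12,-7 \right)} \right)} - 24671\right) \left(-24379 - 7496\right)} = \frac{1}{\left(41 - 24671\right) \left(-24379 - 7496\right)} = \frac{1}{\left(-24630\right) \left(-31875\right)} = \frac{1}{785081250}$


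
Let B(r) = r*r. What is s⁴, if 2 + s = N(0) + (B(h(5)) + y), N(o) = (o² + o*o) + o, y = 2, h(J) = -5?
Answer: 390625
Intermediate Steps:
B(r) = r²
N(o) = o + 2*o² (N(o) = (o² + o²) + o = 2*o² + o = o + 2*o²)
s = 25 (s = -2 + (0*(1 + 2*0) + ((-5)² + 2)) = -2 + (0*(1 + 0) + (25 + 2)) = -2 + (0*1 + 27) = -2 + (0 + 27) = -2 + 27 = 25)
s⁴ = 25⁴ = 390625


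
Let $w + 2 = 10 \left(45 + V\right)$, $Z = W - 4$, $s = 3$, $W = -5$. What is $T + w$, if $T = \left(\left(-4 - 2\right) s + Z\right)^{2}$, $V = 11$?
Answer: $1287$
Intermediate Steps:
$Z = -9$ ($Z = -5 - 4 = -9$)
$T = 729$ ($T = \left(\left(-4 - 2\right) 3 - 9\right)^{2} = \left(\left(-6\right) 3 - 9\right)^{2} = \left(-18 - 9\right)^{2} = \left(-27\right)^{2} = 729$)
$w = 558$ ($w = -2 + 10 \left(45 + 11\right) = -2 + 10 \cdot 56 = -2 + 560 = 558$)
$T + w = 729 + 558 = 1287$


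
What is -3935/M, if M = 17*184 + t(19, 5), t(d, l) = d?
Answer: -3935/3147 ≈ -1.2504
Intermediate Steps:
M = 3147 (M = 17*184 + 19 = 3128 + 19 = 3147)
-3935/M = -3935/3147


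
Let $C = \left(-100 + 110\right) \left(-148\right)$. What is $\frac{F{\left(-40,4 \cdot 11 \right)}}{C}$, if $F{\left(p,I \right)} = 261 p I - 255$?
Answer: $\frac{91923}{296} \approx 310.55$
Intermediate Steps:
$F{\left(p,I \right)} = -255 + 261 I p$ ($F{\left(p,I \right)} = 261 I p - 255 = -255 + 261 I p$)
$C = -1480$ ($C = 10 \left(-148\right) = -1480$)
$\frac{F{\left(-40,4 \cdot 11 \right)}}{C} = \frac{-255 + 261 \cdot 4 \cdot 11 \left(-40\right)}{-1480} = \left(-255 + 261 \cdot 44 \left(-40\right)\right) \left(- \frac{1}{1480}\right) = \left(-255 - 459360\right) \left(- \frac{1}{1480}\right) = \left(-459615\right) \left(- \frac{1}{1480}\right) = \frac{91923}{296}$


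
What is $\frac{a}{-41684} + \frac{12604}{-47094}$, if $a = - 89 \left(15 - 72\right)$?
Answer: $- \frac{382146499}{981533148} \approx -0.38934$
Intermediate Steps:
$a = 5073$ ($a = \left(-89\right) \left(-57\right) = 5073$)
$\frac{a}{-41684} + \frac{12604}{-47094} = \frac{5073}{-41684} + \frac{12604}{-47094} = 5073 \left(- \frac{1}{41684}\right) + 12604 \left(- \frac{1}{47094}\right) = - \frac{5073}{41684} - \frac{6302}{23547} = - \frac{382146499}{981533148}$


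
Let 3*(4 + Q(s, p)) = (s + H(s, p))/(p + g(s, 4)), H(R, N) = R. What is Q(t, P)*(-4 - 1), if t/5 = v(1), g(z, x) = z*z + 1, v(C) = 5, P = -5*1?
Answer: 37010/1863 ≈ 19.866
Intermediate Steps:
P = -5
g(z, x) = 1 + z² (g(z, x) = z² + 1 = 1 + z²)
t = 25 (t = 5*5 = 25)
Q(s, p) = -4 + 2*s/(3*(1 + p + s²)) (Q(s, p) = -4 + ((s + s)/(p + (1 + s²)))/3 = -4 + ((2*s)/(1 + p + s²))/3 = -4 + (2*s/(1 + p + s²))/3 = -4 + 2*s/(3*(1 + p + s²)))
Q(t, P)*(-4 - 1) = ((-4 - 4*(-5) - 4*25² + (⅔)*25)/(1 - 5 + 25²))*(-4 - 1) = ((-4 + 20 - 4*625 + 50/3)/(1 - 5 + 625))*(-5) = ((-4 + 20 - 2500 + 50/3)/621)*(-5) = ((1/621)*(-7402/3))*(-5) = -7402/1863*(-5) = 37010/1863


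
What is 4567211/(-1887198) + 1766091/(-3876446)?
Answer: -5259377553781/1828905284577 ≈ -2.8757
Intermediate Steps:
4567211/(-1887198) + 1766091/(-3876446) = 4567211*(-1/1887198) + 1766091*(-1/3876446) = -4567211/1887198 - 1766091/3876446 = -5259377553781/1828905284577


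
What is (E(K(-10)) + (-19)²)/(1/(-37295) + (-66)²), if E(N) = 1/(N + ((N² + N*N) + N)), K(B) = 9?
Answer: 484693279/5848452684 ≈ 0.082875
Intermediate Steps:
E(N) = 1/(2*N + 2*N²) (E(N) = 1/(N + ((N² + N²) + N)) = 1/(N + (2*N² + N)) = 1/(N + (N + 2*N²)) = 1/(2*N + 2*N²))
(E(K(-10)) + (-19)²)/(1/(-37295) + (-66)²) = ((½)/(9*(1 + 9)) + (-19)²)/(1/(-37295) + (-66)²) = ((½)*(⅑)/10 + 361)/(-1/37295 + 4356) = ((½)*(⅑)*(⅒) + 361)/(162457019/37295) = (1/180 + 361)*(37295/162457019) = (64981/180)*(37295/162457019) = 484693279/5848452684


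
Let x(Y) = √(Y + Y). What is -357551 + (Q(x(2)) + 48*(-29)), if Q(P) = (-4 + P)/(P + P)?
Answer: -717887/2 ≈ -3.5894e+5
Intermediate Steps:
x(Y) = √2*√Y (x(Y) = √(2*Y) = √2*√Y)
Q(P) = (-4 + P)/(2*P) (Q(P) = (-4 + P)/((2*P)) = (-4 + P)*(1/(2*P)) = (-4 + P)/(2*P))
-357551 + (Q(x(2)) + 48*(-29)) = -357551 + ((-4 + √2*√2)/(2*((√2*√2))) + 48*(-29)) = -357551 + ((½)*(-4 + 2)/2 - 1392) = -357551 + ((½)*(½)*(-2) - 1392) = -357551 + (-½ - 1392) = -357551 - 2785/2 = -717887/2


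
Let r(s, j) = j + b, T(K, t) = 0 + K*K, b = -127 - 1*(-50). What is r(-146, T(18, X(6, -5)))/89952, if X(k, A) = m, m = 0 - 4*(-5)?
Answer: 247/89952 ≈ 0.0027459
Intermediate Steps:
m = 20 (m = 0 + 20 = 20)
X(k, A) = 20
b = -77 (b = -127 + 50 = -77)
T(K, t) = K**2 (T(K, t) = 0 + K**2 = K**2)
r(s, j) = -77 + j (r(s, j) = j - 77 = -77 + j)
r(-146, T(18, X(6, -5)))/89952 = (-77 + 18**2)/89952 = (-77 + 324)*(1/89952) = 247*(1/89952) = 247/89952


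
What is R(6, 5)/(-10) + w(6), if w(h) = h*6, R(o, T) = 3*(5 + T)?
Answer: 33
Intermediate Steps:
R(o, T) = 15 + 3*T
w(h) = 6*h
R(6, 5)/(-10) + w(6) = (15 + 3*5)/(-10) + 6*6 = -(15 + 15)/10 + 36 = -1/10*30 + 36 = -3 + 36 = 33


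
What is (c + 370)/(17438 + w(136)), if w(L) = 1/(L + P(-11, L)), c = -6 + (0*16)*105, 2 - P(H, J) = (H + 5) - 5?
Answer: 54236/2598263 ≈ 0.020874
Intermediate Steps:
P(H, J) = 2 - H (P(H, J) = 2 - ((H + 5) - 5) = 2 - ((5 + H) - 5) = 2 - H)
c = -6 (c = -6 + 0*105 = -6 + 0 = -6)
w(L) = 1/(13 + L) (w(L) = 1/(L + (2 - 1*(-11))) = 1/(L + (2 + 11)) = 1/(L + 13) = 1/(13 + L))
(c + 370)/(17438 + w(136)) = (-6 + 370)/(17438 + 1/(13 + 136)) = 364/(17438 + 1/149) = 364/(2598263/149) = 364*(149/2598263) = 54236/2598263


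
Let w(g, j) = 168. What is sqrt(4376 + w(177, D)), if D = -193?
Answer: 8*sqrt(71) ≈ 67.409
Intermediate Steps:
sqrt(4376 + w(177, D)) = sqrt(4376 + 168) = sqrt(4544) = 8*sqrt(71)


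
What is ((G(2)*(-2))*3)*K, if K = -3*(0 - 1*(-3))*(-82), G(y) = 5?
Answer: -22140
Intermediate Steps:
K = 738 (K = -3*(0 + 3)*(-82) = -3*3*(-82) = -9*(-82) = 738)
((G(2)*(-2))*3)*K = ((5*(-2))*3)*738 = -10*3*738 = -30*738 = -22140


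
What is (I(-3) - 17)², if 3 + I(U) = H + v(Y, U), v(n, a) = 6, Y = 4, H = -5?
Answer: 361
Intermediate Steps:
I(U) = -2 (I(U) = -3 + (-5 + 6) = -3 + 1 = -2)
(I(-3) - 17)² = (-2 - 17)² = (-19)² = 361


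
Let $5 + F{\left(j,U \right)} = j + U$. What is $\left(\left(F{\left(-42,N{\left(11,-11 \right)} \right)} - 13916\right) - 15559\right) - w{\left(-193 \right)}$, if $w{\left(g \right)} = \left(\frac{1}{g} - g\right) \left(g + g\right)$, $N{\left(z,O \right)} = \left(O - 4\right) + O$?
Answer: $44948$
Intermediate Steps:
$N{\left(z,O \right)} = -4 + 2 O$ ($N{\left(z,O \right)} = \left(-4 + O\right) + O = -4 + 2 O$)
$F{\left(j,U \right)} = -5 + U + j$ ($F{\left(j,U \right)} = -5 + \left(j + U\right) = -5 + \left(U + j\right) = -5 + U + j$)
$w{\left(g \right)} = 2 g \left(\frac{1}{g} - g\right)$ ($w{\left(g \right)} = \left(\frac{1}{g} - g\right) 2 g = 2 g \left(\frac{1}{g} - g\right)$)
$\left(\left(F{\left(-42,N{\left(11,-11 \right)} \right)} - 13916\right) - 15559\right) - w{\left(-193 \right)} = \left(\left(\left(-5 + \left(-4 + 2 \left(-11\right)\right) - 42\right) - 13916\right) - 15559\right) - \left(2 - 2 \left(-193\right)^{2}\right) = \left(\left(\left(-5 - 26 - 42\right) - 13916\right) - 15559\right) - \left(2 - 74498\right) = \left(\left(-73 - 13916\right) - 15559\right) - -74496 = \left(-13989 - 15559\right) + 74496 = -29548 + 74496 = 44948$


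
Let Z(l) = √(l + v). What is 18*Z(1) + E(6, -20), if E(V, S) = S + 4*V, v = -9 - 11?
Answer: 4 + 18*I*√19 ≈ 4.0 + 78.46*I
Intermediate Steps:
v = -20
Z(l) = √(-20 + l) (Z(l) = √(l - 20) = √(-20 + l))
18*Z(1) + E(6, -20) = 18*√(-20 + 1) + (-20 + 4*6) = 18*√(-19) + (-20 + 24) = 18*(I*√19) + 4 = 18*I*√19 + 4 = 4 + 18*I*√19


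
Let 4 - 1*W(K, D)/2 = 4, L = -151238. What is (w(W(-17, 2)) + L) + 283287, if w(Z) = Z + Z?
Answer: 132049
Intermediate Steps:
W(K, D) = 0 (W(K, D) = 8 - 2*4 = 8 - 8 = 0)
w(Z) = 2*Z
(w(W(-17, 2)) + L) + 283287 = (2*0 - 151238) + 283287 = (0 - 151238) + 283287 = -151238 + 283287 = 132049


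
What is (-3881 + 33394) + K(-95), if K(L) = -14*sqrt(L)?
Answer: 29513 - 14*I*sqrt(95) ≈ 29513.0 - 136.46*I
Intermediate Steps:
(-3881 + 33394) + K(-95) = (-3881 + 33394) - 14*I*sqrt(95) = 29513 - 14*I*sqrt(95)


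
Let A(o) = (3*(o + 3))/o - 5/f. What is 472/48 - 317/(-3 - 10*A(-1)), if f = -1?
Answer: -1489/42 ≈ -35.452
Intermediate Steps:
A(o) = 5 + (9 + 3*o)/o (A(o) = (3*(o + 3))/o - 5/(-1) = (3*(3 + o))/o - 5*(-1) = (9 + 3*o)/o + 5 = 5 + (9 + 3*o)/o)
472/48 - 317/(-3 - 10*A(-1)) = 472/48 - 317/(-3 - 10*(8 + 9/(-1))) = 472*(1/48) - 317/(-3 - 10*(8 + 9*(-1))) = 59/6 - 317/(-3 - 10*(8 - 9)) = 59/6 - 317/(-3 - 10*(-1)) = 59/6 - 317/(-3 + 10) = 59/6 - 317/7 = -1489/42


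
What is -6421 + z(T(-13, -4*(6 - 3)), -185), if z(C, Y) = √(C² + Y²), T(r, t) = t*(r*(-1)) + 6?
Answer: -6421 + 5*√2269 ≈ -6182.8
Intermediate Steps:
T(r, t) = 6 - r*t (T(r, t) = t*(-r) + 6 = -r*t + 6 = 6 - r*t)
-6421 + z(T(-13, -4*(6 - 3)), -185) = -6421 + √((6 - 1*(-13)*(-4*(6 - 3)))² + (-185)²) = -6421 + √((6 - 1*(-13)*(-4*3))² + 34225) = -6421 + √((6 - 1*(-13)*(-12))² + 34225) = -6421 + √((6 - 156)² + 34225) = -6421 + √((-150)² + 34225) = -6421 + √(22500 + 34225) = -6421 + √56725 = -6421 + 5*√2269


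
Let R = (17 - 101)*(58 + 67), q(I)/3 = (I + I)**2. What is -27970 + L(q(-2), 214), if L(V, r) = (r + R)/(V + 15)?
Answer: -1772396/63 ≈ -28133.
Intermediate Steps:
q(I) = 12*I**2 (q(I) = 3*(I + I)**2 = 3*(2*I)**2 = 3*(4*I**2) = 12*I**2)
R = -10500 (R = -84*125 = -10500)
L(V, r) = (-10500 + r)/(15 + V) (L(V, r) = (r - 10500)/(V + 15) = (-10500 + r)/(15 + V))
-27970 + L(q(-2), 214) = -27970 + (-10500 + 214)/(15 + 12*(-2)**2) = -27970 - 10286/(15 + 12*4) = -27970 - 10286/(15 + 48) = -27970 - 10286/63 = -1772396/63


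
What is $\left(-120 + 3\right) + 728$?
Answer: $611$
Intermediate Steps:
$\left(-120 + 3\right) + 728 = -117 + 728 = 611$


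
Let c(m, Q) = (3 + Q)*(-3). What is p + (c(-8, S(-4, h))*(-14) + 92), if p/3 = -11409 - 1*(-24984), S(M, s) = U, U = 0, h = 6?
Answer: 40943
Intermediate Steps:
S(M, s) = 0
c(m, Q) = -9 - 3*Q
p = 40725 (p = 3*(-11409 - 1*(-24984)) = 3*(-11409 + 24984) = 3*13575 = 40725)
p + (c(-8, S(-4, h))*(-14) + 92) = 40725 + ((-9 - 3*0)*(-14) + 92) = 40725 + ((-9 + 0)*(-14) + 92) = 40725 + (-9*(-14) + 92) = 40725 + (126 + 92) = 40725 + 218 = 40943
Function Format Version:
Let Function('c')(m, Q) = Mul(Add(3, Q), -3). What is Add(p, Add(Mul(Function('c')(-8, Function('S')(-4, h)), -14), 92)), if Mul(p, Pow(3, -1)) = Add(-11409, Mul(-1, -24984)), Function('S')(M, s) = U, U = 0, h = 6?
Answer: 40943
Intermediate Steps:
Function('S')(M, s) = 0
Function('c')(m, Q) = Add(-9, Mul(-3, Q))
p = 40725 (p = Mul(3, Add(-11409, Mul(-1, -24984))) = Mul(3, Add(-11409, 24984)) = Mul(3, 13575) = 40725)
Add(p, Add(Mul(Function('c')(-8, Function('S')(-4, h)), -14), 92)) = Add(40725, Add(Mul(Add(-9, Mul(-3, 0)), -14), 92)) = Add(40725, Add(Mul(Add(-9, 0), -14), 92)) = Add(40725, Add(Mul(-9, -14), 92)) = Add(40725, Add(126, 92)) = Add(40725, 218) = 40943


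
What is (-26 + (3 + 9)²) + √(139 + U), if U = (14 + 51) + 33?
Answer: 118 + √237 ≈ 133.39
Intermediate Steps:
U = 98 (U = 65 + 33 = 98)
(-26 + (3 + 9)²) + √(139 + U) = (-26 + (3 + 9)²) + √(139 + 98) = (-26 + 12²) + √237 = (-26 + 144) + √237 = 118 + √237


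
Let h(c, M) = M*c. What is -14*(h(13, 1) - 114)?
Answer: 1414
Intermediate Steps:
-14*(h(13, 1) - 114) = -14*(1*13 - 114) = -14*(13 - 114) = -14*(-101) = 1414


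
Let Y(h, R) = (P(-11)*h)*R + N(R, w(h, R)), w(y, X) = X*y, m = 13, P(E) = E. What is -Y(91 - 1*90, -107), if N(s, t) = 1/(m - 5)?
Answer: -9417/8 ≈ -1177.1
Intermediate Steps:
N(s, t) = 1/8 (N(s, t) = 1/(13 - 5) = 1/8)
Y(h, R) = 1/8 - 11*R*h (Y(h, R) = (-11*h)*R + 1/8 = -11*R*h + 1/8 = 1/8 - 11*R*h)
-Y(91 - 1*90, -107) = -(1/8 - 11*(-107)*(91 - 1*90)) = -(1/8 - 11*(-107)*(91 - 90)) = -(1/8 - 11*(-107)*1) = -(1/8 + 1177) = -1*9417/8 = -9417/8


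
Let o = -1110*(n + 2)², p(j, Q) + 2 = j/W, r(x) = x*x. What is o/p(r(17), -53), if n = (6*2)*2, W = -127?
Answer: 31765240/181 ≈ 1.7550e+5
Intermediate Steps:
n = 24 (n = 12*2 = 24)
r(x) = x²
p(j, Q) = -2 - j/127 (p(j, Q) = -2 + j/(-127) = -2 + j*(-1/127) = -2 - j/127)
o = -750360 (o = -1110*(24 + 2)² = -1110*26² = -1110*676 = -750360)
o/p(r(17), -53) = -750360/(-2 - 1/127*17²) = -750360/(-2 - 1/127*289) = -750360/(-2 - 289/127) = -750360/(-543/127) = -750360*(-127/543) = 31765240/181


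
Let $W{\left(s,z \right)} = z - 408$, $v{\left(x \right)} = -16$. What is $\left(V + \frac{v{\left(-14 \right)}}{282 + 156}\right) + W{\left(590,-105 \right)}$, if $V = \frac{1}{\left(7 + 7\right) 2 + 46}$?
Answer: $- \frac{8314051}{16206} \approx -513.02$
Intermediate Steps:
$W{\left(s,z \right)} = -408 + z$
$V = \frac{1}{74}$ ($V = \frac{1}{14 \cdot 2 + 46} = \frac{1}{28 + 46} = \frac{1}{74} \approx 0.013514$)
$\left(V + \frac{v{\left(-14 \right)}}{282 + 156}\right) + W{\left(590,-105 \right)} = \left(\frac{1}{74} + \frac{1}{282 + 156} \left(-16\right)\right) - 513 = \left(\frac{1}{74} + \frac{1}{438} \left(-16\right)\right) - 513 = \left(\frac{1}{74} - \frac{8}{219}\right) - 513 = - \frac{373}{16206} - 513 = - \frac{8314051}{16206}$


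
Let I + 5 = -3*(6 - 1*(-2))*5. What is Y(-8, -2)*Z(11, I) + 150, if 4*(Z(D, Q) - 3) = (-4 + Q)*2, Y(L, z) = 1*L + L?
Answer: 1134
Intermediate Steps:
I = -125 (I = -5 - 3*(6 - 1*(-2))*5 = -5 - 3*(6 + 2)*5 = -5 - 3*8*5 = -5 - 24*5 = -5 - 120 = -125)
Y(L, z) = 2*L (Y(L, z) = L + L = 2*L)
Z(D, Q) = 1 + Q/2 (Z(D, Q) = 3 + ((-4 + Q)*2)/4 = 3 + (-8 + 2*Q)/4 = 3 + (-2 + Q/2) = 1 + Q/2)
Y(-8, -2)*Z(11, I) + 150 = (2*(-8))*(1 + (1/2)*(-125)) + 150 = -16*(1 - 125/2) + 150 = -16*(-123/2) + 150 = 984 + 150 = 1134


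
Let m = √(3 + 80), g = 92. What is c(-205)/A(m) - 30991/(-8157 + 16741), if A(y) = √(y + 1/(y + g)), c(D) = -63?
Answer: -30991/8584 - 63*√(92 + √83)/(2*√(21 + 23*√83)) ≈ -24.471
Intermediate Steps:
m = √83 ≈ 9.1104
A(y) = √(y + 1/(92 + y)) (A(y) = √(y + 1/(y + 92)) = √(y + 1/(92 + y)))
c(-205)/A(m) - 30991/(-8157 + 16741) = -63*√(92 + √83)/√(1 + √83*(92 + √83)) - 30991/(-8157 + 16741) = -63*√(92 + √83)/√(1 + √83*(92 + √83)) - 30991/8584 = -30991/8584 - 63*√(92 + √83)/√(1 + √83*(92 + √83))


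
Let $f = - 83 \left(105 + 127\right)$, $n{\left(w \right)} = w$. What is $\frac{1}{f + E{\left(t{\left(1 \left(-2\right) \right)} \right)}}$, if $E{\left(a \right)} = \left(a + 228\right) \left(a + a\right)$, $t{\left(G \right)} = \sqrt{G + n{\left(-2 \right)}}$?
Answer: $- \frac{301}{5811460} - \frac{57 i}{23245840} \approx -5.1794 \cdot 10^{-5} - 2.4521 \cdot 10^{-6} i$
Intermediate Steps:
$t{\left(G \right)} = \sqrt{-2 + G}$ ($t{\left(G \right)} = \sqrt{G - 2} = \sqrt{-2 + G}$)
$f = -19256$ ($f = \left(-83\right) 232 = -19256$)
$E{\left(a \right)} = 2 a \left(228 + a\right)$ ($E{\left(a \right)} = \left(228 + a\right) 2 a = 2 a \left(228 + a\right)$)
$\frac{1}{f + E{\left(t{\left(1 \left(-2\right) \right)} \right)}} = \frac{1}{-19256 + 2 \sqrt{-2 + 1 \left(-2\right)} \left(228 + \sqrt{-2 + 1 \left(-2\right)}\right)} = \frac{1}{-19256 + 2 \sqrt{-2 - 2} \left(228 + \sqrt{-2 - 2}\right)} = \frac{1}{-19256 + 2 \sqrt{-4} \left(228 + \sqrt{-4}\right)} = \frac{1}{-19256 + 2 \cdot 2 i \left(228 + 2 i\right)} = \frac{1}{-19256 + 4 i \left(228 + 2 i\right)}$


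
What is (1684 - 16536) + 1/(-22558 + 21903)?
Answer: -9728061/655 ≈ -14852.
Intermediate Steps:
(1684 - 16536) + 1/(-22558 + 21903) = -14852 + 1/(-655) = -14852 - 1/655 = -9728061/655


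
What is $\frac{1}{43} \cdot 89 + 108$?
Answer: $\frac{4733}{43} \approx 110.07$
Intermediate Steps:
$\frac{1}{43} \cdot 89 + 108 = \frac{89}{43} + 108 = \frac{4733}{43}$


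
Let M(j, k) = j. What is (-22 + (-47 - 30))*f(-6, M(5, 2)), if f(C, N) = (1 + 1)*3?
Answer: -594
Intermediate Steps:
f(C, N) = 6 (f(C, N) = 2*3 = 6)
(-22 + (-47 - 30))*f(-6, M(5, 2)) = (-22 + (-47 - 30))*6 = (-22 - 77)*6 = -99*6 = -594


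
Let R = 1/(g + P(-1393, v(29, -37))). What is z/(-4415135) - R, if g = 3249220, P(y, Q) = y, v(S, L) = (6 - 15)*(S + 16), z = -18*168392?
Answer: 9844341100177/14339594661645 ≈ 0.68651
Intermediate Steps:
z = -3031056
v(S, L) = -144 - 9*S (v(S, L) = -9*(16 + S) = -144 - 9*S)
R = 1/3247827 (R = 1/(3249220 - 1393) = 1/3247827 ≈ 3.0790e-7)
z/(-4415135) - R = -3031056/(-4415135) - 1*1/3247827 = -3031056*(-1/4415135) - 1/3247827 = 3031056/4415135 - 1/3247827 = 9844341100177/14339594661645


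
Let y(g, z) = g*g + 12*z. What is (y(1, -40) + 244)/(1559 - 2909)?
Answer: 47/270 ≈ 0.17407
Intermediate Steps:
y(g, z) = g² + 12*z
(y(1, -40) + 244)/(1559 - 2909) = ((1² + 12*(-40)) + 244)/(1559 - 2909) = ((1 - 480) + 244)/(-1350) = (-479 + 244)*(-1/1350) = -235*(-1/1350) = 47/270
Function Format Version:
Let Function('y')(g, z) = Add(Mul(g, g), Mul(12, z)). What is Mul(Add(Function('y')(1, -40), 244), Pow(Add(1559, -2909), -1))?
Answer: Rational(47, 270) ≈ 0.17407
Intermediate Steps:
Function('y')(g, z) = Add(Pow(g, 2), Mul(12, z))
Mul(Add(Function('y')(1, -40), 244), Pow(Add(1559, -2909), -1)) = Mul(Add(Add(Pow(1, 2), Mul(12, -40)), 244), Pow(Add(1559, -2909), -1)) = Mul(Add(Add(1, -480), 244), Pow(-1350, -1)) = Mul(Add(-479, 244), Rational(-1, 1350)) = Mul(-235, Rational(-1, 1350)) = Rational(47, 270)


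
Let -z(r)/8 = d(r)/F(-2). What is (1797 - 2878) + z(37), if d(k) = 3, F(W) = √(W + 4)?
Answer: -1081 - 12*√2 ≈ -1098.0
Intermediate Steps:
F(W) = √(4 + W)
z(r) = -12*√2 (z(r) = -24/(√(4 - 2)) = -24/(√2) = -24*√2/2 = -12*√2)
(1797 - 2878) + z(37) = (1797 - 2878) - 12*√2 = -1081 - 12*√2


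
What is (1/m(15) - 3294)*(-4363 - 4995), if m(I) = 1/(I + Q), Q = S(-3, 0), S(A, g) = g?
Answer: 30684882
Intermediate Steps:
Q = 0
m(I) = 1/I (m(I) = 1/(I + 0) = 1/I)
(1/m(15) - 3294)*(-4363 - 4995) = (1/(1/15) - 3294)*(-4363 - 4995) = (1/(1/15) - 3294)*(-9358) = (15 - 3294)*(-9358) = -3279*(-9358) = 30684882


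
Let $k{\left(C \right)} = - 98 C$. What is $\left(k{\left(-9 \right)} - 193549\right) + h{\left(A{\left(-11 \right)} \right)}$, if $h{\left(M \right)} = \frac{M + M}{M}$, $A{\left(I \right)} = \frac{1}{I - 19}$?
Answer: $-192665$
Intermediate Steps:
$A{\left(I \right)} = \frac{1}{-19 + I}$
$h{\left(M \right)} = 2$ ($h{\left(M \right)} = \frac{2 M}{M} = 2$)
$\left(k{\left(-9 \right)} - 193549\right) + h{\left(A{\left(-11 \right)} \right)} = \left(\left(-98\right) \left(-9\right) - 193549\right) + 2 = \left(882 - 193549\right) + 2 = -192667 + 2 = -192665$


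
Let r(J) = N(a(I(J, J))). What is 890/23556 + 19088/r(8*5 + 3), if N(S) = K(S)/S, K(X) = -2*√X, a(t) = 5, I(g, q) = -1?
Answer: 445/11778 - 9544*√5 ≈ -21341.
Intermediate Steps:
N(S) = -2/√S (N(S) = (-2*√S)/S = -2/√S)
r(J) = -2*√5/5
890/23556 + 19088/r(8*5 + 3) = 890/23556 + 19088/((-2*√5/5)) = 890*(1/23556) + 19088*(-√5/2) = 445/11778 - 9544*√5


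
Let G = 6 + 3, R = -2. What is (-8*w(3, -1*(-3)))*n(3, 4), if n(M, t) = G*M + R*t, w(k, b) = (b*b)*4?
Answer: -5472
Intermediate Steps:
G = 9
w(k, b) = 4*b**2 (w(k, b) = b**2*4 = 4*b**2)
n(M, t) = -2*t + 9*M (n(M, t) = 9*M - 2*t = -2*t + 9*M)
(-8*w(3, -1*(-3)))*n(3, 4) = (-32*(-1*(-3))**2)*(-2*4 + 9*3) = (-32*3**2)*(-8 + 27) = -32*9*19 = -8*36*19 = -288*19 = -5472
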